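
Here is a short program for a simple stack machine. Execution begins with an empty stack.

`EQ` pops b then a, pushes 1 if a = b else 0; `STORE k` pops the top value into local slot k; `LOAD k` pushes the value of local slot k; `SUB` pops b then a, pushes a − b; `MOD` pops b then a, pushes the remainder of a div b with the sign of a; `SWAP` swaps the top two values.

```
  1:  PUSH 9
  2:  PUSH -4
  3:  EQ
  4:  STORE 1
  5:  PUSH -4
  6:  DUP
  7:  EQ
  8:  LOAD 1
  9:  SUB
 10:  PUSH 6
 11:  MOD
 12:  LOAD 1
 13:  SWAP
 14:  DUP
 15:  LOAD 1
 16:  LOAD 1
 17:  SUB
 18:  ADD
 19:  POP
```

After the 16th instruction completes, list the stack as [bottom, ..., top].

[0, 1, 1, 0, 0]

PUSH 9   [9]
PUSH -4  [9, -4]
EQ       [0]
STORE 1  []
PUSH -4  [-4]
DUP      [-4, -4]
EQ       [1]
LOAD 1   [1, 0]
SUB      [1]
PUSH 6   [1, 6]
MOD      [1]
LOAD 1   [1, 0]
SWAP     [0, 1]
DUP      [0, 1, 1]
LOAD 1   [0, 1, 1, 0]
LOAD 1   [0, 1, 1, 0, 0]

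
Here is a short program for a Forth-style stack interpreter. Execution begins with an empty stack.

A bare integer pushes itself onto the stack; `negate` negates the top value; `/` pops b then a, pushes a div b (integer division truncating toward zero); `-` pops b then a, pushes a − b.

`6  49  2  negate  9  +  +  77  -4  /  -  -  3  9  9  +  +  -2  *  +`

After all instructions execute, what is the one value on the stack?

6      : [6]
49     : [6, 49]
2      : [6, 49, 2]
negate : [6, 49, -2]
9      : [6, 49, -2, 9]
+      : [6, 49, 7]
+      : [6, 56]
77     : [6, 56, 77]
-4     : [6, 56, 77, -4]
/      : [6, 56, -19]
-      : [6, 75]
-      : [-69]
3      : [-69, 3]
9      : [-69, 3, 9]
9      : [-69, 3, 9, 9]
+      : [-69, 3, 18]
+      : [-69, 21]
-2     : [-69, 21, -2]
*      : [-69, -42]
+      : [-111]

-111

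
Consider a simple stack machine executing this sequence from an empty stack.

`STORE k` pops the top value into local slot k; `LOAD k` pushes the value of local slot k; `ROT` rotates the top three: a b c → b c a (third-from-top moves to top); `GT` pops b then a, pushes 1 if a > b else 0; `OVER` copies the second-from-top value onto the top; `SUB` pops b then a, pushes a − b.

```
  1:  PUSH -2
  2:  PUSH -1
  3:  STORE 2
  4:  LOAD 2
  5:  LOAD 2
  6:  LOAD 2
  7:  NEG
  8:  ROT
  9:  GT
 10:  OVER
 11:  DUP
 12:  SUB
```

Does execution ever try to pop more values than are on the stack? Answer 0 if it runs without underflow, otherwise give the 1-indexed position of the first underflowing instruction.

PUSH -2  -2
PUSH -1  -2 -1
STORE 2  -2
LOAD 2   -2 -1
LOAD 2   -2 -1 -1
LOAD 2   -2 -1 -1 -1
NEG      -2 -1 -1 1
ROT      -2 -1 1 -1
GT       -2 -1 1
OVER     -2 -1 1 -1
DUP      -2 -1 1 -1 -1
SUB      -2 -1 1 0

0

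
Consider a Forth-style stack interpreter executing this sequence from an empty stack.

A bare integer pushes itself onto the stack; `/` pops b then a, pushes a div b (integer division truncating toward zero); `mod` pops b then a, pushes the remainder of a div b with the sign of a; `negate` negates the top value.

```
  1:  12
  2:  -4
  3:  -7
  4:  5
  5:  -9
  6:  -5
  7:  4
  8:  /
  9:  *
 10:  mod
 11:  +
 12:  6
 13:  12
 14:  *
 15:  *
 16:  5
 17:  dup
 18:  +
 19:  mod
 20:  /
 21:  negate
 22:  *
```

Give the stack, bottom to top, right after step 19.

[12, -4, -4]

12  -> [12]
-4  -> [12, -4]
-7  -> [12, -4, -7]
5   -> [12, -4, -7, 5]
-9  -> [12, -4, -7, 5, -9]
-5  -> [12, -4, -7, 5, -9, -5]
4   -> [12, -4, -7, 5, -9, -5, 4]
/   -> [12, -4, -7, 5, -9, -1]
*   -> [12, -4, -7, 5, 9]
mod -> [12, -4, -7, 5]
+   -> [12, -4, -2]
6   -> [12, -4, -2, 6]
12  -> [12, -4, -2, 6, 12]
*   -> [12, -4, -2, 72]
*   -> [12, -4, -144]
5   -> [12, -4, -144, 5]
dup -> [12, -4, -144, 5, 5]
+   -> [12, -4, -144, 10]
mod -> [12, -4, -4]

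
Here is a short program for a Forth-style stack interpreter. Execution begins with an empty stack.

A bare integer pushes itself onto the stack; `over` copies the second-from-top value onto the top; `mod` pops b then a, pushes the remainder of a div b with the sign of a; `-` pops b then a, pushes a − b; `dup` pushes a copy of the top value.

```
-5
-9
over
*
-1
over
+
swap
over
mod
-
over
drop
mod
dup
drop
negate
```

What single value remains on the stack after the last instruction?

5

-5     -> -5
-9     -> -5 -9
over   -> -5 -9 -5
*      -> -5 45
-1     -> -5 45 -1
over   -> -5 45 -1 45
+      -> -5 45 44
swap   -> -5 44 45
over   -> -5 44 45 44
mod    -> -5 44 1
-      -> -5 43
over   -> -5 43 -5
drop   -> -5 43
mod    -> -5
dup    -> -5 -5
drop   -> -5
negate -> 5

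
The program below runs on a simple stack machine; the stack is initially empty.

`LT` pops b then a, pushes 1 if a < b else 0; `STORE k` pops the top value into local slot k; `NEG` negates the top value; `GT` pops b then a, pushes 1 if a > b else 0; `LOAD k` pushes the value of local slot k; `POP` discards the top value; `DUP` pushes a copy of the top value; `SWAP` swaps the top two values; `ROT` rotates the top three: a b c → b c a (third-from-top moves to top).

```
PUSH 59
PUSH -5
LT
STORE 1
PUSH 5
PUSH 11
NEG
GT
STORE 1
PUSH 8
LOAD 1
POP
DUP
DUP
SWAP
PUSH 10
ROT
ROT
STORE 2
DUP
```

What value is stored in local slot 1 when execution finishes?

PUSH 59 → [59]
PUSH -5 → [59, -5]
LT      → [0]
STORE 1 → []
PUSH 5  → [5]
PUSH 11 → [5, 11]
NEG     → [5, -11]
GT      → [1]
STORE 1 → []
PUSH 8  → [8]
LOAD 1  → [8, 1]
POP     → [8]
DUP     → [8, 8]
DUP     → [8, 8, 8]
SWAP    → [8, 8, 8]
PUSH 10 → [8, 8, 8, 10]
ROT     → [8, 8, 10, 8]
ROT     → [8, 10, 8, 8]
STORE 2 → [8, 10, 8]
DUP     → [8, 10, 8, 8]

1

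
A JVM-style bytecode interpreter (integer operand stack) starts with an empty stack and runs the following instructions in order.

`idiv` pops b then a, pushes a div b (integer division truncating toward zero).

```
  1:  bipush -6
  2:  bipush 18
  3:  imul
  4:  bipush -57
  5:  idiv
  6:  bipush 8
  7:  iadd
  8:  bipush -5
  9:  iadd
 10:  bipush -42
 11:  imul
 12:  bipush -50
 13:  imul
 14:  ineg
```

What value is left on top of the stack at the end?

-8400

bipush -6   -6
bipush 18   -6 18
imul        -108
bipush -57  -108 -57
idiv        1
bipush 8    1 8
iadd        9
bipush -5   9 -5
iadd        4
bipush -42  4 -42
imul        -168
bipush -50  -168 -50
imul        8400
ineg        -8400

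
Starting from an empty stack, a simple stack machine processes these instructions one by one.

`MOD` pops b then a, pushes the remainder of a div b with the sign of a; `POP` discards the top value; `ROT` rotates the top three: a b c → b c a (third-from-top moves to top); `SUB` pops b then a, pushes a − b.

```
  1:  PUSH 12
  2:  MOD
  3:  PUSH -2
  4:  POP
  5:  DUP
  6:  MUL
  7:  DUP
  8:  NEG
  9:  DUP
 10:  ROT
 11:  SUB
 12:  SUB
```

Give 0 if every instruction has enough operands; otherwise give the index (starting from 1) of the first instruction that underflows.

PUSH 12 -> 12
MOD  — needs 2 operands, stack has 1 → underflow

2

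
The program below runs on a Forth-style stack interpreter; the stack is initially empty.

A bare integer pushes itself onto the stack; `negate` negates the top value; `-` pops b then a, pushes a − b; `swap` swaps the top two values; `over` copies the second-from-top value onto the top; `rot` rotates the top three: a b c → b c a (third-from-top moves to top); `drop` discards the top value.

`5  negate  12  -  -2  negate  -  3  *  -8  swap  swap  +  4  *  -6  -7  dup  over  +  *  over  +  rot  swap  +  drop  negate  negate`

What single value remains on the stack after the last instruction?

-6

5      -> [5]
negate -> [-5]
12     -> [-5, 12]
-      -> [-17]
-2     -> [-17, -2]
negate -> [-17, 2]
-      -> [-19]
3      -> [-19, 3]
*      -> [-57]
-8     -> [-57, -8]
swap   -> [-8, -57]
swap   -> [-57, -8]
+      -> [-65]
4      -> [-65, 4]
*      -> [-260]
-6     -> [-260, -6]
-7     -> [-260, -6, -7]
dup    -> [-260, -6, -7, -7]
over   -> [-260, -6, -7, -7, -7]
+      -> [-260, -6, -7, -14]
*      -> [-260, -6, 98]
over   -> [-260, -6, 98, -6]
+      -> [-260, -6, 92]
rot    -> [-6, 92, -260]
swap   -> [-6, -260, 92]
+      -> [-6, -168]
drop   -> [-6]
negate -> [6]
negate -> [-6]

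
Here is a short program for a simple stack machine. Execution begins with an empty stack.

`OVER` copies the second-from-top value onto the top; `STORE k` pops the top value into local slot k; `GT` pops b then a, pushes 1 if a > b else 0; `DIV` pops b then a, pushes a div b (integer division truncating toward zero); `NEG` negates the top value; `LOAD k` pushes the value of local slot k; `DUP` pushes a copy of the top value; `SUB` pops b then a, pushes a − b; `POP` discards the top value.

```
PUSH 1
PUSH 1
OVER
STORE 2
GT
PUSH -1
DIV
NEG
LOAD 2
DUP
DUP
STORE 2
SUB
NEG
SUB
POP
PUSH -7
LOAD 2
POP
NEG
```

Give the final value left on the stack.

PUSH 1  → 1
PUSH 1  → 1 1
OVER    → 1 1 1
STORE 2 → 1 1
GT      → 0
PUSH -1 → 0 -1
DIV     → 0
NEG     → 0
LOAD 2  → 0 1
DUP     → 0 1 1
DUP     → 0 1 1 1
STORE 2 → 0 1 1
SUB     → 0 0
NEG     → 0 0
SUB     → 0
POP     → (empty)
PUSH -7 → -7
LOAD 2  → -7 1
POP     → -7
NEG     → 7

7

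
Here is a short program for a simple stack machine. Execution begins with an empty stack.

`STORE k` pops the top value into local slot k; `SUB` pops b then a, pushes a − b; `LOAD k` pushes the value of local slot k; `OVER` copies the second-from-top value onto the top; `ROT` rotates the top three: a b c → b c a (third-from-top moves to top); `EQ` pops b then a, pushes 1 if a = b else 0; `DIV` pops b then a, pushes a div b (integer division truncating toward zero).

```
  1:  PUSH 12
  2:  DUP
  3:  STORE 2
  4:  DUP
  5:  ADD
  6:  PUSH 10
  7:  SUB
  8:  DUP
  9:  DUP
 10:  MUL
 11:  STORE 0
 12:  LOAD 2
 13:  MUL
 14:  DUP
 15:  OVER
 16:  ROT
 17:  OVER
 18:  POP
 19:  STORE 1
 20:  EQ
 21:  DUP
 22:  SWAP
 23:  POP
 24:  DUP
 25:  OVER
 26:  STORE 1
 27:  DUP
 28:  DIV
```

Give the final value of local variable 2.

PUSH 12  [12]
DUP      [12, 12]
STORE 2  [12]
DUP      [12, 12]
ADD      [24]
PUSH 10  [24, 10]
SUB      [14]
DUP      [14, 14]
DUP      [14, 14, 14]
MUL      [14, 196]
STORE 0  [14]
LOAD 2   [14, 12]
MUL      [168]
DUP      [168, 168]
OVER     [168, 168, 168]
ROT      [168, 168, 168]
OVER     [168, 168, 168, 168]
POP      [168, 168, 168]
STORE 1  [168, 168]
EQ       [1]
DUP      [1, 1]
SWAP     [1, 1]
POP      [1]
DUP      [1, 1]
OVER     [1, 1, 1]
STORE 1  [1, 1]
DUP      [1, 1, 1]
DIV      [1, 1]

12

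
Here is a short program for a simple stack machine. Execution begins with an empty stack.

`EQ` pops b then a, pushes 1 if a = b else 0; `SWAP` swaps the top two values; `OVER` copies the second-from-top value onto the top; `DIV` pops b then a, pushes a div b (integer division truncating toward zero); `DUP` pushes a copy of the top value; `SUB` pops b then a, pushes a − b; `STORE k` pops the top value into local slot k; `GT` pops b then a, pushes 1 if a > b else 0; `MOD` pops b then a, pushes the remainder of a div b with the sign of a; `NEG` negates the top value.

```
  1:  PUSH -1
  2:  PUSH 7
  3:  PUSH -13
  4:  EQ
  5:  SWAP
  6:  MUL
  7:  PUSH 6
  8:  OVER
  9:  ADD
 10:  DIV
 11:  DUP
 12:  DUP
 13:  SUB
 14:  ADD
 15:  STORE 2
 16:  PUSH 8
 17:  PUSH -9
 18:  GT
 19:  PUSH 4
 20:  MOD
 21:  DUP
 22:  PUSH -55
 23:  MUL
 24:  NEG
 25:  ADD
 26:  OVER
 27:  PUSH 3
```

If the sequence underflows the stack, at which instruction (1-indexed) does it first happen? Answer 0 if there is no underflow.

26

PUSH -1  : -1
PUSH 7   : -1 7
PUSH -13 : -1 7 -13
EQ       : -1 0
SWAP     : 0 -1
MUL      : 0
PUSH 6   : 0 6
OVER     : 0 6 0
ADD      : 0 6
DIV      : 0
DUP      : 0 0
DUP      : 0 0 0
SUB      : 0 0
ADD      : 0
STORE 2  : (empty)
PUSH 8   : 8
PUSH -9  : 8 -9
GT       : 1
PUSH 4   : 1 4
MOD      : 1
DUP      : 1 1
PUSH -55 : 1 1 -55
MUL      : 1 -55
NEG      : 1 55
ADD      : 56
OVER  — needs 2 operands, stack has 1 → underflow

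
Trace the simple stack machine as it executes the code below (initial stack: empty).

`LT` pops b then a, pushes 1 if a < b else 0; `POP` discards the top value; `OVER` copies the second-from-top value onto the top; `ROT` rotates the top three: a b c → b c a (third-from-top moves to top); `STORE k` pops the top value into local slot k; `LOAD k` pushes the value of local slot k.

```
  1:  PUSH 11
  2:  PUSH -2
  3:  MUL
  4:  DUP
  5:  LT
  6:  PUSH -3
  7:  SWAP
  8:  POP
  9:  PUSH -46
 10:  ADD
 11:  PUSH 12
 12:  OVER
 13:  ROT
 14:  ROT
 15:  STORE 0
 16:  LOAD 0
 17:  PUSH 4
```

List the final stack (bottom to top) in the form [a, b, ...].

PUSH 11   11
PUSH -2   11 -2
MUL       -22
DUP       -22 -22
LT        0
PUSH -3   0 -3
SWAP      -3 0
POP       -3
PUSH -46  -3 -46
ADD       -49
PUSH 12   -49 12
OVER      -49 12 -49
ROT       12 -49 -49
ROT       -49 -49 12
STORE 0   -49 -49
LOAD 0    -49 -49 12
PUSH 4    -49 -49 12 4

[-49, -49, 12, 4]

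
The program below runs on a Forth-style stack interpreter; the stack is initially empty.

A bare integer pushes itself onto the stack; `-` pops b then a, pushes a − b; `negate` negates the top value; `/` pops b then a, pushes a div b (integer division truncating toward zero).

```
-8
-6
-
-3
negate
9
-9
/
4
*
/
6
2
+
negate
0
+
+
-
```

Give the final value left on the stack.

-8     : [-8]
-6     : [-8, -6]
-      : [-2]
-3     : [-2, -3]
negate : [-2, 3]
9      : [-2, 3, 9]
-9     : [-2, 3, 9, -9]
/      : [-2, 3, -1]
4      : [-2, 3, -1, 4]
*      : [-2, 3, -4]
/      : [-2, 0]
6      : [-2, 0, 6]
2      : [-2, 0, 6, 2]
+      : [-2, 0, 8]
negate : [-2, 0, -8]
0      : [-2, 0, -8, 0]
+      : [-2, 0, -8]
+      : [-2, -8]
-      : [6]

6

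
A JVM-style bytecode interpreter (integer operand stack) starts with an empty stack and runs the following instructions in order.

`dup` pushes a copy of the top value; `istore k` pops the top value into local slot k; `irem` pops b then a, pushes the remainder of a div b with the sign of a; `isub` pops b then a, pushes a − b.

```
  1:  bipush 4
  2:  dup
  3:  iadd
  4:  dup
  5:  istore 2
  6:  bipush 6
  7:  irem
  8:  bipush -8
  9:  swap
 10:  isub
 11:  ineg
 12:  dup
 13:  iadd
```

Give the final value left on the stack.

20

bipush 4  -> [4]
dup       -> [4, 4]
iadd      -> [8]
dup       -> [8, 8]
istore 2  -> [8]
bipush 6  -> [8, 6]
irem      -> [2]
bipush -8 -> [2, -8]
swap      -> [-8, 2]
isub      -> [-10]
ineg      -> [10]
dup       -> [10, 10]
iadd      -> [20]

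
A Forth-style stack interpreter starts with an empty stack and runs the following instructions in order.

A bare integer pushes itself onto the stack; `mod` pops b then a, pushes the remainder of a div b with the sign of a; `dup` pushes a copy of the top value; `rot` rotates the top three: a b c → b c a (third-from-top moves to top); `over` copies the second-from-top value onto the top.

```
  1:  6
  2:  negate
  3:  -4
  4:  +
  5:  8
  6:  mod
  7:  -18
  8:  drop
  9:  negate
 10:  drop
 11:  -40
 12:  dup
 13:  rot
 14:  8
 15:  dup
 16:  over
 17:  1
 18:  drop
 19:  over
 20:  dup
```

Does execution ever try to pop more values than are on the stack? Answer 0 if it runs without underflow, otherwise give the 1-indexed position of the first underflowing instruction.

6      -> 6
negate -> -6
-4     -> -6 -4
+      -> -10
8      -> -10 8
mod    -> -2
-18    -> -2 -18
drop   -> -2
negate -> 2
drop   -> (empty)
-40    -> -40
dup    -> -40 -40
rot  — needs 3 operands, stack has 2 → underflow

13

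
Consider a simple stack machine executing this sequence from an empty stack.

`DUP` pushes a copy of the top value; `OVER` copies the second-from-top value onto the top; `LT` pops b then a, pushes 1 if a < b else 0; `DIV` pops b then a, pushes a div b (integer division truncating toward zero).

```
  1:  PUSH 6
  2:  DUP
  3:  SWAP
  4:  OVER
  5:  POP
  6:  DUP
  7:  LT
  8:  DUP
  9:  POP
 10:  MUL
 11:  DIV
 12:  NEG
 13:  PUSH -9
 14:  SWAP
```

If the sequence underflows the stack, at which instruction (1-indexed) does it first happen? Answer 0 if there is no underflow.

PUSH 6 → [6]
DUP    → [6, 6]
SWAP   → [6, 6]
OVER   → [6, 6, 6]
POP    → [6, 6]
DUP    → [6, 6, 6]
LT     → [6, 0]
DUP    → [6, 0, 0]
POP    → [6, 0]
MUL    → [0]
DIV  — needs 2 operands, stack has 1 → underflow

11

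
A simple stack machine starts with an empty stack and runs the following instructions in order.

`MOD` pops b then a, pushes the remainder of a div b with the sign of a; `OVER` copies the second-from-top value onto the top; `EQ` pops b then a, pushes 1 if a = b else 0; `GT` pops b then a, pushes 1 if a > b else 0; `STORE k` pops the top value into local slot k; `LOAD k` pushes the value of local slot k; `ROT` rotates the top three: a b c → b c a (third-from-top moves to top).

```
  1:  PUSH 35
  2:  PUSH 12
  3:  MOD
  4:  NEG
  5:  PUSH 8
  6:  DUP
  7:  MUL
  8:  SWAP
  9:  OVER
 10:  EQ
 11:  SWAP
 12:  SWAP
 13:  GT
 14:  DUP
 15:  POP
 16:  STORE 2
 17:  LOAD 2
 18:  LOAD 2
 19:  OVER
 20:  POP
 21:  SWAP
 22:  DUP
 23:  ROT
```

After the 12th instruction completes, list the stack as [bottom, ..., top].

[64, 0]

PUSH 35 → [35]
PUSH 12 → [35, 12]
MOD     → [11]
NEG     → [-11]
PUSH 8  → [-11, 8]
DUP     → [-11, 8, 8]
MUL     → [-11, 64]
SWAP    → [64, -11]
OVER    → [64, -11, 64]
EQ      → [64, 0]
SWAP    → [0, 64]
SWAP    → [64, 0]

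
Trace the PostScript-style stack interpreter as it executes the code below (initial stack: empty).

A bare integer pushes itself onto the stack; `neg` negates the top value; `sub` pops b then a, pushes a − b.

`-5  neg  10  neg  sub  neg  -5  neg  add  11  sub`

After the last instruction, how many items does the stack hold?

-5  -> [-5]
neg -> [5]
10  -> [5, 10]
neg -> [5, -10]
sub -> [15]
neg -> [-15]
-5  -> [-15, -5]
neg -> [-15, 5]
add -> [-10]
11  -> [-10, 11]
sub -> [-21]

1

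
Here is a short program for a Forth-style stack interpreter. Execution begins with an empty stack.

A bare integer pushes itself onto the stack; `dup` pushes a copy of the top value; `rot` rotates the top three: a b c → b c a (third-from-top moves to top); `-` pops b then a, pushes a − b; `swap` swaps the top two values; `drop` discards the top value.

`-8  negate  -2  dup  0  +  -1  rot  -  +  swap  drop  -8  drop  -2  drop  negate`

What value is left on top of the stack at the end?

-8     -> [-8]
negate -> [8]
-2     -> [8, -2]
dup    -> [8, -2, -2]
0      -> [8, -2, -2, 0]
+      -> [8, -2, -2]
-1     -> [8, -2, -2, -1]
rot    -> [8, -2, -1, -2]
-      -> [8, -2, 1]
+      -> [8, -1]
swap   -> [-1, 8]
drop   -> [-1]
-8     -> [-1, -8]
drop   -> [-1]
-2     -> [-1, -2]
drop   -> [-1]
negate -> [1]

1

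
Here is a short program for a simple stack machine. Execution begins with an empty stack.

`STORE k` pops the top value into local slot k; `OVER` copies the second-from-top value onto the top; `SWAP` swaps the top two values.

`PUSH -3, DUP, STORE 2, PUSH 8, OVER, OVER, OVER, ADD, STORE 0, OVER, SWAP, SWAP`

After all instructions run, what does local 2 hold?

PUSH -3  [-3]
DUP      [-3, -3]
STORE 2  [-3]
PUSH 8   [-3, 8]
OVER     [-3, 8, -3]
OVER     [-3, 8, -3, 8]
OVER     [-3, 8, -3, 8, -3]
ADD      [-3, 8, -3, 5]
STORE 0  [-3, 8, -3]
OVER     [-3, 8, -3, 8]
SWAP     [-3, 8, 8, -3]
SWAP     [-3, 8, -3, 8]

-3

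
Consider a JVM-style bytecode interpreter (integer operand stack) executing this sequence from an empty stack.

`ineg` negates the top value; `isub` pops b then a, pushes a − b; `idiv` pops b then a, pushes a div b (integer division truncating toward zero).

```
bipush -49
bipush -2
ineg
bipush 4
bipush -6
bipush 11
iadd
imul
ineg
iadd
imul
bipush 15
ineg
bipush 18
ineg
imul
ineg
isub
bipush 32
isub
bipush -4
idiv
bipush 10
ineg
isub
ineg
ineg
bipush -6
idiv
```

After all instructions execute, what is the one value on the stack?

bipush -49 → -49
bipush -2  → -49 -2
ineg       → -49 2
bipush 4   → -49 2 4
bipush -6  → -49 2 4 -6
bipush 11  → -49 2 4 -6 11
iadd       → -49 2 4 5
imul       → -49 2 20
ineg       → -49 2 -20
iadd       → -49 -18
imul       → 882
bipush 15  → 882 15
ineg       → 882 -15
bipush 18  → 882 -15 18
ineg       → 882 -15 -18
imul       → 882 270
ineg       → 882 -270
isub       → 1152
bipush 32  → 1152 32
isub       → 1120
bipush -4  → 1120 -4
idiv       → -280
bipush 10  → -280 10
ineg       → -280 -10
isub       → -270
ineg       → 270
ineg       → -270
bipush -6  → -270 -6
idiv       → 45

45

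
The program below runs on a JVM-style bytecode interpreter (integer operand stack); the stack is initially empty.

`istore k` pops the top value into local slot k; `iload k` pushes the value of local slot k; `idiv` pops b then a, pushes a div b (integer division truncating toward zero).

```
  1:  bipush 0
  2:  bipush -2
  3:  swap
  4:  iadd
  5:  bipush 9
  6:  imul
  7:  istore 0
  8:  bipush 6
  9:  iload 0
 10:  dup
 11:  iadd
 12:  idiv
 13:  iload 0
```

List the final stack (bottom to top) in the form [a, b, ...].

bipush 0  → 0
bipush -2 → 0 -2
swap      → -2 0
iadd      → -2
bipush 9  → -2 9
imul      → -18
istore 0  → (empty)
bipush 6  → 6
iload 0   → 6 -18
dup       → 6 -18 -18
iadd      → 6 -36
idiv      → 0
iload 0   → 0 -18

[0, -18]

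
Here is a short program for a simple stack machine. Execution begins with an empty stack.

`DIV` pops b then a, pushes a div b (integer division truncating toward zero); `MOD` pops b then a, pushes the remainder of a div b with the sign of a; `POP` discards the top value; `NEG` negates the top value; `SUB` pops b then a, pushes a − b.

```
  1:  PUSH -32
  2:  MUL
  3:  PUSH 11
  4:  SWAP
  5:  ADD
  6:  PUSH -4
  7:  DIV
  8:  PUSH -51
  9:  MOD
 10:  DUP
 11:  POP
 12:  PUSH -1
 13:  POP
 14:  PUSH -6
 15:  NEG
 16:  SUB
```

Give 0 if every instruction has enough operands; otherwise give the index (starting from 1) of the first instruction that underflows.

PUSH -32 → [-32]
MUL  — needs 2 operands, stack has 1 → underflow

2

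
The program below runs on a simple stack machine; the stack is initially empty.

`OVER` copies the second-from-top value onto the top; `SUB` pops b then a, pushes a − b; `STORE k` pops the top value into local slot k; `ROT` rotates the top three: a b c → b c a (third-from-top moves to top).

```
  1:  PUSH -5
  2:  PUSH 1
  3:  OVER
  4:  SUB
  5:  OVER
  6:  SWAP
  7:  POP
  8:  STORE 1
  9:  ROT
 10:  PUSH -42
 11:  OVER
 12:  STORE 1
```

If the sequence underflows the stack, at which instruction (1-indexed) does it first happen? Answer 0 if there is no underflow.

PUSH -5 : [-5]
PUSH 1  : [-5, 1]
OVER    : [-5, 1, -5]
SUB     : [-5, 6]
OVER    : [-5, 6, -5]
SWAP    : [-5, -5, 6]
POP     : [-5, -5]
STORE 1 : [-5]
ROT  — needs 3 operands, stack has 1 → underflow

9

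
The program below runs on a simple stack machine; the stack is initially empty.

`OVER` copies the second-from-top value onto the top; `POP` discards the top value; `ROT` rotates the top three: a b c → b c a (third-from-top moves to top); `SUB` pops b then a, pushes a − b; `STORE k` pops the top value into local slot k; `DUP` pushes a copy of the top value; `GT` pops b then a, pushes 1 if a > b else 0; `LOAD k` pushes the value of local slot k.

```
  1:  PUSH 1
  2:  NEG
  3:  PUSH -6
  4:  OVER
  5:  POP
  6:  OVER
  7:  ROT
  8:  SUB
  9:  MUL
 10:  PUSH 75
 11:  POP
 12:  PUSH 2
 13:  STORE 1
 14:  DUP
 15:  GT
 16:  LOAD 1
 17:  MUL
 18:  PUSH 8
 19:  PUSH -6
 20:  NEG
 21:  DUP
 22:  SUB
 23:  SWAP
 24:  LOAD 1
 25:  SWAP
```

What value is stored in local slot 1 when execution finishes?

2

PUSH 1  : 1
NEG     : -1
PUSH -6 : -1 -6
OVER    : -1 -6 -1
POP     : -1 -6
OVER    : -1 -6 -1
ROT     : -6 -1 -1
SUB     : -6 0
MUL     : 0
PUSH 75 : 0 75
POP     : 0
PUSH 2  : 0 2
STORE 1 : 0
DUP     : 0 0
GT      : 0
LOAD 1  : 0 2
MUL     : 0
PUSH 8  : 0 8
PUSH -6 : 0 8 -6
NEG     : 0 8 6
DUP     : 0 8 6 6
SUB     : 0 8 0
SWAP    : 0 0 8
LOAD 1  : 0 0 8 2
SWAP    : 0 0 2 8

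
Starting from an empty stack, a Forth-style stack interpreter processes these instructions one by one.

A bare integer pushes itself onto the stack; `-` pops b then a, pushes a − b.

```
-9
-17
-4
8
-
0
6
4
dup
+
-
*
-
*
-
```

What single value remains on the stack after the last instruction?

-213

-9  → -9
-17 → -9 -17
-4  → -9 -17 -4
8   → -9 -17 -4 8
-   → -9 -17 -12
0   → -9 -17 -12 0
6   → -9 -17 -12 0 6
4   → -9 -17 -12 0 6 4
dup → -9 -17 -12 0 6 4 4
+   → -9 -17 -12 0 6 8
-   → -9 -17 -12 0 -2
*   → -9 -17 -12 0
-   → -9 -17 -12
*   → -9 204
-   → -213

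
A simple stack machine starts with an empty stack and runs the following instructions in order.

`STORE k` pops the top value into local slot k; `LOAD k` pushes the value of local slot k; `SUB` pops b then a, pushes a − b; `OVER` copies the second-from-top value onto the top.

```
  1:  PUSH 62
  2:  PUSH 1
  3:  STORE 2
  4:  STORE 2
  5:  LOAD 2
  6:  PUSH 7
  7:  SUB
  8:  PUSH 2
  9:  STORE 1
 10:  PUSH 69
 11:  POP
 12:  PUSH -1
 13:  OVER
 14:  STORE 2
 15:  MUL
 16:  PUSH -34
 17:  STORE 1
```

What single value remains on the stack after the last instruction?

-55

PUSH 62  : [62]
PUSH 1   : [62, 1]
STORE 2  : [62]
STORE 2  : []
LOAD 2   : [62]
PUSH 7   : [62, 7]
SUB      : [55]
PUSH 2   : [55, 2]
STORE 1  : [55]
PUSH 69  : [55, 69]
POP      : [55]
PUSH -1  : [55, -1]
OVER     : [55, -1, 55]
STORE 2  : [55, -1]
MUL      : [-55]
PUSH -34 : [-55, -34]
STORE 1  : [-55]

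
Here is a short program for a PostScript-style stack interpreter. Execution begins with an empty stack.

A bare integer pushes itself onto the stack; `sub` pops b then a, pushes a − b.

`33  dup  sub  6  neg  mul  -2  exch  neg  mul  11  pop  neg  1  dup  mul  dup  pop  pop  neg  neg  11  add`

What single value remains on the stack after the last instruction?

11

33   -> 33
dup  -> 33 33
sub  -> 0
6    -> 0 6
neg  -> 0 -6
mul  -> 0
-2   -> 0 -2
exch -> -2 0
neg  -> -2 0
mul  -> 0
11   -> 0 11
pop  -> 0
neg  -> 0
1    -> 0 1
dup  -> 0 1 1
mul  -> 0 1
dup  -> 0 1 1
pop  -> 0 1
pop  -> 0
neg  -> 0
neg  -> 0
11   -> 0 11
add  -> 11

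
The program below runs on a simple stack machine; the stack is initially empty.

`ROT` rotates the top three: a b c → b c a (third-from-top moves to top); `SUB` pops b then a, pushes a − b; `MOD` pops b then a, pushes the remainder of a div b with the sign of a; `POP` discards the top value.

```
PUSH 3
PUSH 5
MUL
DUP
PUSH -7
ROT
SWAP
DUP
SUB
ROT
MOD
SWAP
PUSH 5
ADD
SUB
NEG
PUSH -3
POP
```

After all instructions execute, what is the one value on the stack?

PUSH 3  → [3]
PUSH 5  → [3, 5]
MUL     → [15]
DUP     → [15, 15]
PUSH -7 → [15, 15, -7]
ROT     → [15, -7, 15]
SWAP    → [15, 15, -7]
DUP     → [15, 15, -7, -7]
SUB     → [15, 15, 0]
ROT     → [15, 0, 15]
MOD     → [15, 0]
SWAP    → [0, 15]
PUSH 5  → [0, 15, 5]
ADD     → [0, 20]
SUB     → [-20]
NEG     → [20]
PUSH -3 → [20, -3]
POP     → [20]

20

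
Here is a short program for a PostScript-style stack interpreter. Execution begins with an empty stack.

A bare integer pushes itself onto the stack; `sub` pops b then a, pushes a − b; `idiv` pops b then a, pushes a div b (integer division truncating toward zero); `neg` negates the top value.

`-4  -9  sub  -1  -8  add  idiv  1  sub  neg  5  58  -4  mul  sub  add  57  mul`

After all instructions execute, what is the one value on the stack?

-4   -> [-4]
-9   -> [-4, -9]
sub  -> [5]
-1   -> [5, -1]
-8   -> [5, -1, -8]
add  -> [5, -9]
idiv -> [0]
1    -> [0, 1]
sub  -> [-1]
neg  -> [1]
5    -> [1, 5]
58   -> [1, 5, 58]
-4   -> [1, 5, 58, -4]
mul  -> [1, 5, -232]
sub  -> [1, 237]
add  -> [238]
57   -> [238, 57]
mul  -> [13566]

13566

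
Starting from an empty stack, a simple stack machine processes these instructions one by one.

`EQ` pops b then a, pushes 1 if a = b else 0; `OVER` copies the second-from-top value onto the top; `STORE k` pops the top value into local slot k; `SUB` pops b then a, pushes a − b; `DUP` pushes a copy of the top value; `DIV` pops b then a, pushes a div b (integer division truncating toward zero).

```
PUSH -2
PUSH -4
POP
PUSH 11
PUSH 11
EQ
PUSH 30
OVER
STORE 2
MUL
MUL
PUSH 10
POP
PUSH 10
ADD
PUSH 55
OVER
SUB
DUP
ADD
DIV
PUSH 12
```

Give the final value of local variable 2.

PUSH -2 → [-2]
PUSH -4 → [-2, -4]
POP     → [-2]
PUSH 11 → [-2, 11]
PUSH 11 → [-2, 11, 11]
EQ      → [-2, 1]
PUSH 30 → [-2, 1, 30]
OVER    → [-2, 1, 30, 1]
STORE 2 → [-2, 1, 30]
MUL     → [-2, 30]
MUL     → [-60]
PUSH 10 → [-60, 10]
POP     → [-60]
PUSH 10 → [-60, 10]
ADD     → [-50]
PUSH 55 → [-50, 55]
OVER    → [-50, 55, -50]
SUB     → [-50, 105]
DUP     → [-50, 105, 105]
ADD     → [-50, 210]
DIV     → [0]
PUSH 12 → [0, 12]

1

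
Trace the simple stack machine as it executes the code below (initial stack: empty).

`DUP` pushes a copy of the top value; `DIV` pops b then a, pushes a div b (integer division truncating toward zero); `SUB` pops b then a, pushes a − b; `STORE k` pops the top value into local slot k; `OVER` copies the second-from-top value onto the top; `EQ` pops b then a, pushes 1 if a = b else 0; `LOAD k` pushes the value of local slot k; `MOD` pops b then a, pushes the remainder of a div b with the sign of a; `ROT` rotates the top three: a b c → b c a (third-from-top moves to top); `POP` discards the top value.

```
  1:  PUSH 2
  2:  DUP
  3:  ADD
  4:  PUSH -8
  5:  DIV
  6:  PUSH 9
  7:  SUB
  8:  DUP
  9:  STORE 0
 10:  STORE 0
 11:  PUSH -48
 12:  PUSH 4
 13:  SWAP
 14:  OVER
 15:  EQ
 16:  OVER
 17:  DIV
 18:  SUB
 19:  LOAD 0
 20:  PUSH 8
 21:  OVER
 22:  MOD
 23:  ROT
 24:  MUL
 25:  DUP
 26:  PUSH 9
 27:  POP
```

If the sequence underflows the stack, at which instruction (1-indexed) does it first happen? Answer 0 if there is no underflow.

0

PUSH 2    2
DUP       2 2
ADD       4
PUSH -8   4 -8
DIV       0
PUSH 9    0 9
SUB       -9
DUP       -9 -9
STORE 0   -9
STORE 0   (empty)
PUSH -48  -48
PUSH 4    -48 4
SWAP      4 -48
OVER      4 -48 4
EQ        4 0
OVER      4 0 4
DIV       4 0
SUB       4
LOAD 0    4 -9
PUSH 8    4 -9 8
OVER      4 -9 8 -9
MOD       4 -9 8
ROT       -9 8 4
MUL       -9 32
DUP       -9 32 32
PUSH 9    -9 32 32 9
POP       -9 32 32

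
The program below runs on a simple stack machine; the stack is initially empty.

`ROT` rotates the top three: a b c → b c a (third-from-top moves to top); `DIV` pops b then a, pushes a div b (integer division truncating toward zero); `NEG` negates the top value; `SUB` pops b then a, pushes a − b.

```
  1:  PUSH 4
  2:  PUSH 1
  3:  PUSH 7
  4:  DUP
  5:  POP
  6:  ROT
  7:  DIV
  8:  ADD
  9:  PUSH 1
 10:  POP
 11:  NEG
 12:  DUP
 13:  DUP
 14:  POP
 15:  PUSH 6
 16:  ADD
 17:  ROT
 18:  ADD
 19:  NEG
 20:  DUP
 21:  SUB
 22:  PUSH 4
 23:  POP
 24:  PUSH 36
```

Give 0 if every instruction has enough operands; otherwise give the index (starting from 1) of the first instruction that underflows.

17

PUSH 4 → 4
PUSH 1 → 4 1
PUSH 7 → 4 1 7
DUP    → 4 1 7 7
POP    → 4 1 7
ROT    → 1 7 4
DIV    → 1 1
ADD    → 2
PUSH 1 → 2 1
POP    → 2
NEG    → -2
DUP    → -2 -2
DUP    → -2 -2 -2
POP    → -2 -2
PUSH 6 → -2 -2 6
ADD    → -2 4
ROT  — needs 3 operands, stack has 2 → underflow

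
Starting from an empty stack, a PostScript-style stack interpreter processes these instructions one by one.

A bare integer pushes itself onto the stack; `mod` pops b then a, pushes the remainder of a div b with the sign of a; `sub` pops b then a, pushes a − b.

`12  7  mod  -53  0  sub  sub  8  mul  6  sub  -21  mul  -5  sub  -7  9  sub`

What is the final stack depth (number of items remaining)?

2

12  -> 12
7   -> 12 7
mod -> 5
-53 -> 5 -53
0   -> 5 -53 0
sub -> 5 -53
sub -> 58
8   -> 58 8
mul -> 464
6   -> 464 6
sub -> 458
-21 -> 458 -21
mul -> -9618
-5  -> -9618 -5
sub -> -9613
-7  -> -9613 -7
9   -> -9613 -7 9
sub -> -9613 -16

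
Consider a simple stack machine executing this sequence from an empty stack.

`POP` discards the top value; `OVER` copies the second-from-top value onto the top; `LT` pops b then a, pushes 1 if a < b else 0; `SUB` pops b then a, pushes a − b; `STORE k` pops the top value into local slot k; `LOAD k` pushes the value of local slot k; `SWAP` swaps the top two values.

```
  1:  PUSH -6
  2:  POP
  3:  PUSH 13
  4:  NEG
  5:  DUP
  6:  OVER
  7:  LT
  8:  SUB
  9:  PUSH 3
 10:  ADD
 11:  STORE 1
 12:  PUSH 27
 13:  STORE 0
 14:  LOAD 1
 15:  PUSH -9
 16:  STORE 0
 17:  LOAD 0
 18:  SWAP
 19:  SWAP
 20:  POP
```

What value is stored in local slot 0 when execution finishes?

PUSH -6 : [-6]
POP     : []
PUSH 13 : [13]
NEG     : [-13]
DUP     : [-13, -13]
OVER    : [-13, -13, -13]
LT      : [-13, 0]
SUB     : [-13]
PUSH 3  : [-13, 3]
ADD     : [-10]
STORE 1 : []
PUSH 27 : [27]
STORE 0 : []
LOAD 1  : [-10]
PUSH -9 : [-10, -9]
STORE 0 : [-10]
LOAD 0  : [-10, -9]
SWAP    : [-9, -10]
SWAP    : [-10, -9]
POP     : [-10]

-9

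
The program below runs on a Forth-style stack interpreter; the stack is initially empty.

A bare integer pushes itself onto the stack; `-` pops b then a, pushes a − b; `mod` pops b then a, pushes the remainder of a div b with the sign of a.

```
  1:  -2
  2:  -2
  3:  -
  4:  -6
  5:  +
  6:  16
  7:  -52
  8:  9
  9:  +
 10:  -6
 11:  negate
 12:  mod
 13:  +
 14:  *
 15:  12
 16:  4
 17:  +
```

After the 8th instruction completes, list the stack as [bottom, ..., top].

-2   -2
-2   -2 -2
-    0
-6   0 -6
+    -6
16   -6 16
-52  -6 16 -52
9    -6 16 -52 9

[-6, 16, -52, 9]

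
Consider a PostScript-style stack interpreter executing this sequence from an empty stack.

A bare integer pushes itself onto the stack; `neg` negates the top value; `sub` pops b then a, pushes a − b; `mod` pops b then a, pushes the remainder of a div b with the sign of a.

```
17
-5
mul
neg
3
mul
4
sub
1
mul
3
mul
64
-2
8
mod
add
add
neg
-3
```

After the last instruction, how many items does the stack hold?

17   17
-5   17 -5
mul  -85
neg  85
3    85 3
mul  255
4    255 4
sub  251
1    251 1
mul  251
3    251 3
mul  753
64   753 64
-2   753 64 -2
8    753 64 -2 8
mod  753 64 -2
add  753 62
add  815
neg  -815
-3   -815 -3

2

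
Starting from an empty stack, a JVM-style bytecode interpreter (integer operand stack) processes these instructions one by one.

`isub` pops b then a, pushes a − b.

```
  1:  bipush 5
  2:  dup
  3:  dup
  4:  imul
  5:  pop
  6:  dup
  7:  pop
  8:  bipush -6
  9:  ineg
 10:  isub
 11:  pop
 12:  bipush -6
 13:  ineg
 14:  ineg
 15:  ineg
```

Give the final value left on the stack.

6

bipush 5  -> [5]
dup       -> [5, 5]
dup       -> [5, 5, 5]
imul      -> [5, 25]
pop       -> [5]
dup       -> [5, 5]
pop       -> [5]
bipush -6 -> [5, -6]
ineg      -> [5, 6]
isub      -> [-1]
pop       -> []
bipush -6 -> [-6]
ineg      -> [6]
ineg      -> [-6]
ineg      -> [6]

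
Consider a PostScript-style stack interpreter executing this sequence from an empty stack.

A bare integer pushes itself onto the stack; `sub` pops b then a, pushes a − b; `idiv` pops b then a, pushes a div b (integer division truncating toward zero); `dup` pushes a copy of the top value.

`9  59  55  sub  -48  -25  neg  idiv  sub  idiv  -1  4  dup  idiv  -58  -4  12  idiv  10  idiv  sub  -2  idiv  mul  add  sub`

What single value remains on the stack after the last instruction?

-27

9    -> [9]
59   -> [9, 59]
55   -> [9, 59, 55]
sub  -> [9, 4]
-48  -> [9, 4, -48]
-25  -> [9, 4, -48, -25]
neg  -> [9, 4, -48, 25]
idiv -> [9, 4, -1]
sub  -> [9, 5]
idiv -> [1]
-1   -> [1, -1]
4    -> [1, -1, 4]
dup  -> [1, -1, 4, 4]
idiv -> [1, -1, 1]
-58  -> [1, -1, 1, -58]
-4   -> [1, -1, 1, -58, -4]
12   -> [1, -1, 1, -58, -4, 12]
idiv -> [1, -1, 1, -58, 0]
10   -> [1, -1, 1, -58, 0, 10]
idiv -> [1, -1, 1, -58, 0]
sub  -> [1, -1, 1, -58]
-2   -> [1, -1, 1, -58, -2]
idiv -> [1, -1, 1, 29]
mul  -> [1, -1, 29]
add  -> [1, 28]
sub  -> [-27]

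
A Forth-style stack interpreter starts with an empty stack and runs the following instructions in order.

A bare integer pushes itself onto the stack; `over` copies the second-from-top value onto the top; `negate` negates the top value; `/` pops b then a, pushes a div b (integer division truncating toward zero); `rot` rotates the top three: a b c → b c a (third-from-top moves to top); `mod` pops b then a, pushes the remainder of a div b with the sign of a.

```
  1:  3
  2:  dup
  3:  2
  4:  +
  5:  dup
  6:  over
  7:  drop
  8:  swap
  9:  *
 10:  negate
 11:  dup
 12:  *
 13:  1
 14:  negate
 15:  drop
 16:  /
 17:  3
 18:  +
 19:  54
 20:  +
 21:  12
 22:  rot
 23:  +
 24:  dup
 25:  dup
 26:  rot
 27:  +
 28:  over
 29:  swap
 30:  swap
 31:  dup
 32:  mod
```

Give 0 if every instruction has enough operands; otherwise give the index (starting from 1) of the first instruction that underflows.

3       3
dup     3 3
2       3 3 2
+       3 5
dup     3 5 5
over    3 5 5 5
drop    3 5 5
swap    3 5 5
*       3 25
negate  3 -25
dup     3 -25 -25
*       3 625
1       3 625 1
negate  3 625 -1
drop    3 625
/       0
3       0 3
+       3
54      3 54
+       57
12      57 12
rot  — needs 3 operands, stack has 2 → underflow

22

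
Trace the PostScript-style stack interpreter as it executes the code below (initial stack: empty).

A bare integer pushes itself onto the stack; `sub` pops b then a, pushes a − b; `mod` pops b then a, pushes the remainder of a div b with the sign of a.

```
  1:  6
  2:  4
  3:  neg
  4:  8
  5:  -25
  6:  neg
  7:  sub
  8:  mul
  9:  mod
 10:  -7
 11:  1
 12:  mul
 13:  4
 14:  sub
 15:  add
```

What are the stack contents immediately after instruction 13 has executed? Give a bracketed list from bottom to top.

[6, -7, 4]

6    [6]
4    [6, 4]
neg  [6, -4]
8    [6, -4, 8]
-25  [6, -4, 8, -25]
neg  [6, -4, 8, 25]
sub  [6, -4, -17]
mul  [6, 68]
mod  [6]
-7   [6, -7]
1    [6, -7, 1]
mul  [6, -7]
4    [6, -7, 4]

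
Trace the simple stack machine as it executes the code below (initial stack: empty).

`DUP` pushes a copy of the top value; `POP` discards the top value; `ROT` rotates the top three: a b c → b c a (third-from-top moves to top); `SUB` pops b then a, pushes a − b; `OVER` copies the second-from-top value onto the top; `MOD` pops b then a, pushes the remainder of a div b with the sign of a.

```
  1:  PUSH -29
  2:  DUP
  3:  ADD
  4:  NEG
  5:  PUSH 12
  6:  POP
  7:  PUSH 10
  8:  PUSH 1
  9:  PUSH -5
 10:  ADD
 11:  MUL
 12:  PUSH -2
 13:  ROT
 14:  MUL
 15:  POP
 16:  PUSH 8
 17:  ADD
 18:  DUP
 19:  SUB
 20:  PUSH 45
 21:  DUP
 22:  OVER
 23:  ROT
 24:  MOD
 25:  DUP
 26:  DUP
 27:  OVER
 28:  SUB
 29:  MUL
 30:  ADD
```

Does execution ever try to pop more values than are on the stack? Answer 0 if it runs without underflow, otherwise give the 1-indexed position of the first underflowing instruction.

PUSH -29 : [-29]
DUP      : [-29, -29]
ADD      : [-58]
NEG      : [58]
PUSH 12  : [58, 12]
POP      : [58]
PUSH 10  : [58, 10]
PUSH 1   : [58, 10, 1]
PUSH -5  : [58, 10, 1, -5]
ADD      : [58, 10, -4]
MUL      : [58, -40]
PUSH -2  : [58, -40, -2]
ROT      : [-40, -2, 58]
MUL      : [-40, -116]
POP      : [-40]
PUSH 8   : [-40, 8]
ADD      : [-32]
DUP      : [-32, -32]
SUB      : [0]
PUSH 45  : [0, 45]
DUP      : [0, 45, 45]
OVER     : [0, 45, 45, 45]
ROT      : [0, 45, 45, 45]
MOD      : [0, 45, 0]
DUP      : [0, 45, 0, 0]
DUP      : [0, 45, 0, 0, 0]
OVER     : [0, 45, 0, 0, 0, 0]
SUB      : [0, 45, 0, 0, 0]
MUL      : [0, 45, 0, 0]
ADD      : [0, 45, 0]

0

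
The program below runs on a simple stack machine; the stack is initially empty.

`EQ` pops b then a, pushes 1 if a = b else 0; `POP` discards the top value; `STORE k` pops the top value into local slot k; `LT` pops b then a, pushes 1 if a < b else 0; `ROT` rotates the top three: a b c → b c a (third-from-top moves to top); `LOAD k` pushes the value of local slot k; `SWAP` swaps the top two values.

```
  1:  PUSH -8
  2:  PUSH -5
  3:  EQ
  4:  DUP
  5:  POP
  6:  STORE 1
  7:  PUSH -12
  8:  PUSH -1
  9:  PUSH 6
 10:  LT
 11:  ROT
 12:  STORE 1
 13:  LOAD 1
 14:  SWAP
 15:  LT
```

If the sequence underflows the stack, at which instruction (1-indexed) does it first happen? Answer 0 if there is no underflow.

PUSH -8  -> [-8]
PUSH -5  -> [-8, -5]
EQ       -> [0]
DUP      -> [0, 0]
POP      -> [0]
STORE 1  -> []
PUSH -12 -> [-12]
PUSH -1  -> [-12, -1]
PUSH 6   -> [-12, -1, 6]
LT       -> [-12, 1]
ROT  — needs 3 operands, stack has 2 → underflow

11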